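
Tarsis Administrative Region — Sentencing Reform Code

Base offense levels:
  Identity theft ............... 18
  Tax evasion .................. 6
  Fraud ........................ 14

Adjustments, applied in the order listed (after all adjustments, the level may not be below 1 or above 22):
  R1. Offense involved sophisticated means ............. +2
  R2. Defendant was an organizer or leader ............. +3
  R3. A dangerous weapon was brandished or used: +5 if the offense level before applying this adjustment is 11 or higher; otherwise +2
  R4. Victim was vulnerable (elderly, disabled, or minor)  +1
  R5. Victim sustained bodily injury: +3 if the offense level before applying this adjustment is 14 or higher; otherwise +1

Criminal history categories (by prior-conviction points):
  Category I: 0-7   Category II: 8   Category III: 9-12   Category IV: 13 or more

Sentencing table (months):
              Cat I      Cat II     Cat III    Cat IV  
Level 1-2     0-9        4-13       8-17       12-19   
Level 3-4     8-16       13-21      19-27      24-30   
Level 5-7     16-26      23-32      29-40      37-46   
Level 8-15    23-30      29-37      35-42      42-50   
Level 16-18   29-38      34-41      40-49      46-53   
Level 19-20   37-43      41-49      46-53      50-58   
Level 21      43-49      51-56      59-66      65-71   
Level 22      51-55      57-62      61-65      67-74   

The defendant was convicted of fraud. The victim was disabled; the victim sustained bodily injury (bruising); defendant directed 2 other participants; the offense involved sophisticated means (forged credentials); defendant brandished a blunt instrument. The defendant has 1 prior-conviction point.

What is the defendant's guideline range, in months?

Base offense level for fraud: 14.
R1 applies: 14 + 2 = 16.
R2 applies: 16 + 3 = 19.
R3 applies (level before this adjustment is 19 ≥ 11, so +5): 19 + 5 = 24.
R4 applies: 24 + 1 = 25.
R5 applies (level before this adjustment is 25 ≥ 14, so +3): 25 + 3 = 28.
Level 28 exceeds the maximum of 22; capped at 22.
Final offense level: 22.
Criminal history: 1 prior point → Category I (0-7).
Level 22 falls in the 22 band.
Grid: Level 22 × Category I = 51-55 months.

51-55 months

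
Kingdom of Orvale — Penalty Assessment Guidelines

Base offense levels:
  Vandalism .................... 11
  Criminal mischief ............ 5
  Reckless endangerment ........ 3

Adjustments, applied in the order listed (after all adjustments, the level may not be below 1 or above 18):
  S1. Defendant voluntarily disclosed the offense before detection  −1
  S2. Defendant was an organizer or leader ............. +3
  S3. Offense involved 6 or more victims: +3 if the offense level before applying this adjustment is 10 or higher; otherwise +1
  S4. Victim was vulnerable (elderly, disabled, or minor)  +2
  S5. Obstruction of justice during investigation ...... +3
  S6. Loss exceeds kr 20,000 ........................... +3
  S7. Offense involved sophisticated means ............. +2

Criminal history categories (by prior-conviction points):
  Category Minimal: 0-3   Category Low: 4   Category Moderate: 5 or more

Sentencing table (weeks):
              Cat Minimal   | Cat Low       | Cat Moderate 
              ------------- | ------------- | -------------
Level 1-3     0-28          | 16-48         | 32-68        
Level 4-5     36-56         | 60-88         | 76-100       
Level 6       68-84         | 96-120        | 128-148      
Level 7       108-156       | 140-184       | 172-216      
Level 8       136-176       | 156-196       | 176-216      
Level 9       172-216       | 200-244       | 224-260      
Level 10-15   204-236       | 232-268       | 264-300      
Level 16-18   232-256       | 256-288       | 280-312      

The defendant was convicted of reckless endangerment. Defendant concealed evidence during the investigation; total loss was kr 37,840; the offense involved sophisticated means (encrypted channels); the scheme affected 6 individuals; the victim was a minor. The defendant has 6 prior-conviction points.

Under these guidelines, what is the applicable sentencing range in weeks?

264-300 weeks

Base offense level for reckless endangerment: 3.
S2 does not apply.
S3 applies (level before this adjustment is 3 < 10, so +1): 3 + 1 = 4.
S4 applies: 4 + 2 = 6.
S5 applies: 6 + 3 = 9.
S6 applies: 9 + 3 = 12.
S7 applies: 12 + 2 = 14.
Final offense level: 14.
Criminal history: 6 prior points → Category Moderate (5+).
Level 14 falls in the 10-15 band.
Grid: Level 10-15 × Category Moderate = 264-300 weeks.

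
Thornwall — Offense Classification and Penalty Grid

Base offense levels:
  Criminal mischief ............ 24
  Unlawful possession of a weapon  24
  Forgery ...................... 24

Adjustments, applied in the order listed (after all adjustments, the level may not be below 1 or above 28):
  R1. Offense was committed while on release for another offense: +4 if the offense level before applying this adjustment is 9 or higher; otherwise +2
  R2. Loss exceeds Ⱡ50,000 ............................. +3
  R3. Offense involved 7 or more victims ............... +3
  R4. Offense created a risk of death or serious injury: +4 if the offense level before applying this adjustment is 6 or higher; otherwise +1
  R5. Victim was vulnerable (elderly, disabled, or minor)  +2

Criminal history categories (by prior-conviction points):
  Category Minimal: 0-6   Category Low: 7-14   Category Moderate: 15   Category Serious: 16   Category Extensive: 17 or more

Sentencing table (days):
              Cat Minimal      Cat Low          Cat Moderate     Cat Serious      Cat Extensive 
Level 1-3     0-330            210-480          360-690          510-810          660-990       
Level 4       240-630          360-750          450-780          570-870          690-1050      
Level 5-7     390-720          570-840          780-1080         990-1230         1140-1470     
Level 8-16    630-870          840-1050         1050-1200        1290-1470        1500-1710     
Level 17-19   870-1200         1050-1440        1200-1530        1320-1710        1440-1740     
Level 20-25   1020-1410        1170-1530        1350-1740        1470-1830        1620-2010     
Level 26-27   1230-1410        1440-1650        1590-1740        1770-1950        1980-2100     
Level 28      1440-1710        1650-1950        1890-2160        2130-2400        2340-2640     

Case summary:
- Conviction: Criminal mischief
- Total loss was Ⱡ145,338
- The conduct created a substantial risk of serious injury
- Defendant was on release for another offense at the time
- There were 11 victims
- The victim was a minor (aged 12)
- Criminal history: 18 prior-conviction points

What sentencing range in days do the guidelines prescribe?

2340-2640 days

Base offense level for criminal mischief: 24.
R1 applies (level before this adjustment is 24 ≥ 9, so +4): 24 + 4 = 28.
R2 applies: 28 + 3 = 31.
R3 applies: 31 + 3 = 34.
R4 applies (level before this adjustment is 34 ≥ 6, so +4): 34 + 4 = 38.
R5 applies: 38 + 2 = 40.
Level 40 exceeds the maximum of 28; capped at 28.
Final offense level: 28.
Criminal history: 18 prior points → Category Extensive (17+).
Level 28 falls in the 28 band.
Grid: Level 28 × Category Extensive = 2340-2640 days.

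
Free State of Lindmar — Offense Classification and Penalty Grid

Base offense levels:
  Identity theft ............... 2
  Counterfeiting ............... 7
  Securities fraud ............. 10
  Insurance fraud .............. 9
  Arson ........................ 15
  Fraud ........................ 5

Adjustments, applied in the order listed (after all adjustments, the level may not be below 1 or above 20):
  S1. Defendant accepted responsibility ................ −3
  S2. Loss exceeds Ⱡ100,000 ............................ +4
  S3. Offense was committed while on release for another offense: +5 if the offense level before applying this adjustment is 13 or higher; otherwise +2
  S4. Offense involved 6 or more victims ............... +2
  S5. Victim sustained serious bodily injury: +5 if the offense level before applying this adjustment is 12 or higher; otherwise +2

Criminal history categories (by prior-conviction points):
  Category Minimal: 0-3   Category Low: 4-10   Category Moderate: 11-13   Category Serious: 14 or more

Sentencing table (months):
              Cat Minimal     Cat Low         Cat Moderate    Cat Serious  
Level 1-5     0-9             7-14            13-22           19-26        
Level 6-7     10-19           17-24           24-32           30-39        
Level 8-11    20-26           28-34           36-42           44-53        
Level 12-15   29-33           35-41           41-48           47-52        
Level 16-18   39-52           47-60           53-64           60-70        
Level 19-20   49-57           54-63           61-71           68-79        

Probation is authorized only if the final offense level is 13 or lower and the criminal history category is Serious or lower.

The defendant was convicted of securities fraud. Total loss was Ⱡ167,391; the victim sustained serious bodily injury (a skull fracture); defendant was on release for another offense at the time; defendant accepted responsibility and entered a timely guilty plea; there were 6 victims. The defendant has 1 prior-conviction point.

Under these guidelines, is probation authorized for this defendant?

No

Base offense level for securities fraud: 10.
S1 applies: 10 − 3 = 7.
S2 applies: 7 + 4 = 11.
S3 applies (level before this adjustment is 11 < 13, so +2): 11 + 2 = 13.
S4 applies: 13 + 2 = 15.
S5 applies (level before this adjustment is 15 ≥ 12, so +5): 15 + 5 = 20.
Final offense level: 20.
Criminal history: 1 prior point → Category Minimal (0-3).
Level 20 falls in the 19-20 band.
Grid: Level 19-20 × Category Minimal = 49-57 months.
Probation check: level 20 > 13 and category Minimal ≤ Serious → not eligible.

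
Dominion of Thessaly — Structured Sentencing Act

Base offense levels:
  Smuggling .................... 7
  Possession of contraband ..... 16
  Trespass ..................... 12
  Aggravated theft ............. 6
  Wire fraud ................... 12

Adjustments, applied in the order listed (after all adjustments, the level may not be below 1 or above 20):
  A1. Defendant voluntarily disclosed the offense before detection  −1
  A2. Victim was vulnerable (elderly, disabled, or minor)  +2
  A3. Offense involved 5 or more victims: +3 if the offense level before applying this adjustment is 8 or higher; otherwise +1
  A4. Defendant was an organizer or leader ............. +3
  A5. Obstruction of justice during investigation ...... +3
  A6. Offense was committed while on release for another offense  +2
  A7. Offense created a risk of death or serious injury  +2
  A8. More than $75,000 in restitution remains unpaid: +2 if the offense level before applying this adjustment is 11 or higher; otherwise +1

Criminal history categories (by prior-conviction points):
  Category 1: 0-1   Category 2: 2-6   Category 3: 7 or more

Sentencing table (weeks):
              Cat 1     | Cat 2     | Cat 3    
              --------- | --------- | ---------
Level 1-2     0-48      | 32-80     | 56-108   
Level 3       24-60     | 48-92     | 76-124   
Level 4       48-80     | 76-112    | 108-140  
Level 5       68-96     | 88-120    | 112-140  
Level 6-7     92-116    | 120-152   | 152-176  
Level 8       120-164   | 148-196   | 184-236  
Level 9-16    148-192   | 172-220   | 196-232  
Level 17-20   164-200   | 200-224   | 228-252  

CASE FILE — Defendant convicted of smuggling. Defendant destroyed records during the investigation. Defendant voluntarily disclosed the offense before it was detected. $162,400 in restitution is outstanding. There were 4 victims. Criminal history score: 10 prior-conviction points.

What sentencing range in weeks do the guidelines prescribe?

Base offense level for smuggling: 7.
A1 applies: 7 − 1 = 6.
A2 does not apply.
A4 does not apply.
A5 applies: 6 + 3 = 9.
A7 does not apply.
A8 applies (level before this adjustment is 9 < 11, so +1): 9 + 1 = 10.
Final offense level: 10.
Criminal history: 10 prior points → Category 3 (7+).
Level 10 falls in the 9-16 band.
Grid: Level 9-16 × Category 3 = 196-232 weeks.

196-232 weeks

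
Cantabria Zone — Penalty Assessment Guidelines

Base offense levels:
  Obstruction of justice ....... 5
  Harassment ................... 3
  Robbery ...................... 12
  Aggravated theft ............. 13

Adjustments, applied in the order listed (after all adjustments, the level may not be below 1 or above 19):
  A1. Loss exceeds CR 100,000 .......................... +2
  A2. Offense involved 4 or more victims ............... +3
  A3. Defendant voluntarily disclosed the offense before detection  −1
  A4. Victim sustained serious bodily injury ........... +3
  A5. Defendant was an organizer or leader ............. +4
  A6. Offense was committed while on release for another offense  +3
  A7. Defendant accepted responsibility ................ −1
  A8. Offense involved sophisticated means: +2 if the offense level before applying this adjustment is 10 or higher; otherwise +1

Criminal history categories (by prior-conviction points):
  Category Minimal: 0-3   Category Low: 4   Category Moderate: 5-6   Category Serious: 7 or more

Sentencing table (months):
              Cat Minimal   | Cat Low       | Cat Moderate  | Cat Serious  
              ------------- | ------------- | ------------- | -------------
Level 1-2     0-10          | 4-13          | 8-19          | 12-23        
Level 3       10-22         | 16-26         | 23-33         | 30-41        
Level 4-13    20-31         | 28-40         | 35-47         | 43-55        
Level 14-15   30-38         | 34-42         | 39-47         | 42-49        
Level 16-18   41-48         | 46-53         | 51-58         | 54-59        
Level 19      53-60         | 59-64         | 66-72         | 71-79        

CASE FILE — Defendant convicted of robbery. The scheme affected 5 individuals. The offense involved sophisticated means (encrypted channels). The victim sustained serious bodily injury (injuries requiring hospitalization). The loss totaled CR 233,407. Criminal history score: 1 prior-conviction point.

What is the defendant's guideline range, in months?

53-60 months

Base offense level for robbery: 12.
A1 applies: 12 + 2 = 14.
A2 applies: 14 + 3 = 17.
A4 applies: 17 + 3 = 20.
A6 does not apply.
A7 does not apply.
A8 applies (level before this adjustment is 20 ≥ 10, so +2): 20 + 2 = 22.
Level 22 exceeds the maximum of 19; capped at 19.
Final offense level: 19.
Criminal history: 1 prior point → Category Minimal (0-3).
Level 19 falls in the 19 band.
Grid: Level 19 × Category Minimal = 53-60 months.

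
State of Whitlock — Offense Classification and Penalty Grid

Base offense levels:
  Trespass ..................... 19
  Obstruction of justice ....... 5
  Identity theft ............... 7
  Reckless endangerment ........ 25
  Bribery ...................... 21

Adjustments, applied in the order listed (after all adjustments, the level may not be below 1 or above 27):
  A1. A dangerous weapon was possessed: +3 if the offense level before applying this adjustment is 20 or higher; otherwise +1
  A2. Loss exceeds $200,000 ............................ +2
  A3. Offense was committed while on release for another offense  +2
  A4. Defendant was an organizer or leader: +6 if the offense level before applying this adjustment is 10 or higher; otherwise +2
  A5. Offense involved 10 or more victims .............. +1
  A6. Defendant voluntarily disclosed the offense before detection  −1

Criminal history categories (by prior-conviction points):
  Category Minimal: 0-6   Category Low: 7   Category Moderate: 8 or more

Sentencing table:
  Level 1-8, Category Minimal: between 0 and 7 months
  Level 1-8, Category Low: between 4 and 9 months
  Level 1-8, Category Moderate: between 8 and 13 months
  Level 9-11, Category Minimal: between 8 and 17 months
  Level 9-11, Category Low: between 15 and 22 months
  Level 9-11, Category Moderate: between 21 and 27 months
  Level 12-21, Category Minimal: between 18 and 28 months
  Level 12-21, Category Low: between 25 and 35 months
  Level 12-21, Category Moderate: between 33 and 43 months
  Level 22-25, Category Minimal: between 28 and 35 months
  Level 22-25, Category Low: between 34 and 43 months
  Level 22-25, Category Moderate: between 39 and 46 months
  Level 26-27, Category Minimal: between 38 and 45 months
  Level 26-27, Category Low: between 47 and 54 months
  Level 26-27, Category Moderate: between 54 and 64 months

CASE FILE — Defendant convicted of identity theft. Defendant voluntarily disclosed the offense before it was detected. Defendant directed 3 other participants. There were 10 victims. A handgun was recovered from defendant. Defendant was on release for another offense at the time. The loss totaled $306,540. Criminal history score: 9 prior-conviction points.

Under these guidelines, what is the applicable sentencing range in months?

Base offense level for identity theft: 7.
A1 applies (level before this adjustment is 7 < 20, so +1): 7 + 1 = 8.
A2 applies: 8 + 2 = 10.
A3 applies: 10 + 2 = 12.
A4 applies (level before this adjustment is 12 ≥ 10, so +6): 12 + 6 = 18.
A5 applies: 18 + 1 = 19.
A6 applies: 19 − 1 = 18.
Final offense level: 18.
Criminal history: 9 prior points → Category Moderate (8+).
Level 18 falls in the 12-21 band.
Grid: Level 12-21 × Category Moderate = 33-43 months.

33-43 months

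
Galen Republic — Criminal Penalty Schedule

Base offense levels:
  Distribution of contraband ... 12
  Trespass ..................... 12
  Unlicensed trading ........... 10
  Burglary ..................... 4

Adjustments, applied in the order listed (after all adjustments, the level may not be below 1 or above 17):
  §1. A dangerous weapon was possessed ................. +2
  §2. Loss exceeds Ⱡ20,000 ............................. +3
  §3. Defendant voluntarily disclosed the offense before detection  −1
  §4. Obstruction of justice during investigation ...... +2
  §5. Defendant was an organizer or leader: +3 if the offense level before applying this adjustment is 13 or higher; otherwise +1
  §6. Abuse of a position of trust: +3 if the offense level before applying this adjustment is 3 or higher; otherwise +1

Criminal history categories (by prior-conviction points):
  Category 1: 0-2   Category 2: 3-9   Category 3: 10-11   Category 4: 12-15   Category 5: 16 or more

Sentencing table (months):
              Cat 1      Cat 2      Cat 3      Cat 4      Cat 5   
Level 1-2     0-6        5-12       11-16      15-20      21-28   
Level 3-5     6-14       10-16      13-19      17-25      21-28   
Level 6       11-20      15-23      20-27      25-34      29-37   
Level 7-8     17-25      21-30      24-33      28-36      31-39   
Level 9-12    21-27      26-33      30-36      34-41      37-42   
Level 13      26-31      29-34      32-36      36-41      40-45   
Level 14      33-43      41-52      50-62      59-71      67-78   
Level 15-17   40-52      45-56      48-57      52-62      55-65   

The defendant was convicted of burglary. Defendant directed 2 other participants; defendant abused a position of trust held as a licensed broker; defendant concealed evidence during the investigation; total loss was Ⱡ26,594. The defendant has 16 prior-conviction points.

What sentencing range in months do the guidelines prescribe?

Base offense level for burglary: 4.
§2 applies: 4 + 3 = 7.
§3 does not apply.
§4 applies: 7 + 2 = 9.
§5 applies (level before this adjustment is 9 < 13, so +1): 9 + 1 = 10.
§6 applies (level before this adjustment is 10 ≥ 3, so +3): 10 + 3 = 13.
Final offense level: 13.
Criminal history: 16 prior points → Category 5 (16+).
Level 13 falls in the 13 band.
Grid: Level 13 × Category 5 = 40-45 months.

40-45 months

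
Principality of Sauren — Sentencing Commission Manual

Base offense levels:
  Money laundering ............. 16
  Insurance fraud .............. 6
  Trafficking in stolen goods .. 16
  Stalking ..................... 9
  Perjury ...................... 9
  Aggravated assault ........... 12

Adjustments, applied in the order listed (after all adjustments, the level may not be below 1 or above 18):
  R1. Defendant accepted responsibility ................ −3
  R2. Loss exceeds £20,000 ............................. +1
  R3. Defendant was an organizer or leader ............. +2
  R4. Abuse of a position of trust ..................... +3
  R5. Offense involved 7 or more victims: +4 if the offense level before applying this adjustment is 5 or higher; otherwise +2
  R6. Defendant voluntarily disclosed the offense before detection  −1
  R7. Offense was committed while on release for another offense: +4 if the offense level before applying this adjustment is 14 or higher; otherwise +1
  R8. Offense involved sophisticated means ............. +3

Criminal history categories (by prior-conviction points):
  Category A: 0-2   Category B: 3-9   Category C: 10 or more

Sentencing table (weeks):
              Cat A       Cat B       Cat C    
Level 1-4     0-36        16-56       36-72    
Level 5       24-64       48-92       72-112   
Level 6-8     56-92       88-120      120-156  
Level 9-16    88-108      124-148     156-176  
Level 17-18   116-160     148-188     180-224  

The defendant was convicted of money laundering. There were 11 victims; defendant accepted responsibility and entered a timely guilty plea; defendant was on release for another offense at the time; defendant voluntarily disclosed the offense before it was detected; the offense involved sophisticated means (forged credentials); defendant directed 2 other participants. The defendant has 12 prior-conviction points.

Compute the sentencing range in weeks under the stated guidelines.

180-224 weeks

Base offense level for money laundering: 16.
R1 applies: 16 − 3 = 13.
R3 applies: 13 + 2 = 15.
R5 applies (level before this adjustment is 15 ≥ 5, so +4): 15 + 4 = 19.
R6 applies: 19 − 1 = 18.
R7 applies (level before this adjustment is 18 ≥ 14, so +4): 18 + 4 = 22.
R8 applies: 22 + 3 = 25.
Level 25 exceeds the maximum of 18; capped at 18.
Final offense level: 18.
Criminal history: 12 prior points → Category C (10+).
Level 18 falls in the 17-18 band.
Grid: Level 17-18 × Category C = 180-224 weeks.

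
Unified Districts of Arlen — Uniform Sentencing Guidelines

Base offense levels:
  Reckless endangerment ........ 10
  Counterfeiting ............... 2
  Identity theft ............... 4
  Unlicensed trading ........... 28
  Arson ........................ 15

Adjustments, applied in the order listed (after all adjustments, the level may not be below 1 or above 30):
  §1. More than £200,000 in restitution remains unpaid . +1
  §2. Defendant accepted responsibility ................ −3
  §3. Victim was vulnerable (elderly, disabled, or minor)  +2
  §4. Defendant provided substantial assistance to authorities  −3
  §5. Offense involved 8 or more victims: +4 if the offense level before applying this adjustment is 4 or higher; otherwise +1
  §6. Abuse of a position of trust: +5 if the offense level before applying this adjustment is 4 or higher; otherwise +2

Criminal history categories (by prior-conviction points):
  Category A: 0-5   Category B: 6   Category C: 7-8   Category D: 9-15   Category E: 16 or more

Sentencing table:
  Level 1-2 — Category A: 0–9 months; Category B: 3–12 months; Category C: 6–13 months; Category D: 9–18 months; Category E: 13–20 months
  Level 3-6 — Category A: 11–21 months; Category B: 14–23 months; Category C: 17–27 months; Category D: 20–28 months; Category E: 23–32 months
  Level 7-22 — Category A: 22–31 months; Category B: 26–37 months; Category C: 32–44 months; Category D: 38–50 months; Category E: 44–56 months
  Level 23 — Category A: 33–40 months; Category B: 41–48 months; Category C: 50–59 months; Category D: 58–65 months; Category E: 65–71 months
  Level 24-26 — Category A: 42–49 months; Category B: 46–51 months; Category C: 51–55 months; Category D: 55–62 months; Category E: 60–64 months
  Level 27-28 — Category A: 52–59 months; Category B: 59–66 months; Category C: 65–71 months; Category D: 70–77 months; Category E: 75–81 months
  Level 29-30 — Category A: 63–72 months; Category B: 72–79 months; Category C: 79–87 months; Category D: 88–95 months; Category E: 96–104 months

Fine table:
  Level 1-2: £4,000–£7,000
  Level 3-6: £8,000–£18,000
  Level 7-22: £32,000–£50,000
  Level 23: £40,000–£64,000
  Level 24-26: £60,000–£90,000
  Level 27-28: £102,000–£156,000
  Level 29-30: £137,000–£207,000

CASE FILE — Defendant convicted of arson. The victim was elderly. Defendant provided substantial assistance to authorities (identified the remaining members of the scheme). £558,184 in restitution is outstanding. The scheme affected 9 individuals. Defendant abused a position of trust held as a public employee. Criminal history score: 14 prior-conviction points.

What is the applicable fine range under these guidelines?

£60,000–£90,000

Base offense level for arson: 15.
§1 applies: 15 + 1 = 16.
§2 does not apply.
§3 applies: 16 + 2 = 18.
§4 applies: 18 − 3 = 15.
§5 applies (level before this adjustment is 15 ≥ 4, so +4): 15 + 4 = 19.
§6 applies (level before this adjustment is 19 ≥ 4, so +5): 19 + 5 = 24.
Final offense level: 24.
Level 24 falls in the 24-26 band.
Fine table: Level 24-26 → £60,000–£90,000.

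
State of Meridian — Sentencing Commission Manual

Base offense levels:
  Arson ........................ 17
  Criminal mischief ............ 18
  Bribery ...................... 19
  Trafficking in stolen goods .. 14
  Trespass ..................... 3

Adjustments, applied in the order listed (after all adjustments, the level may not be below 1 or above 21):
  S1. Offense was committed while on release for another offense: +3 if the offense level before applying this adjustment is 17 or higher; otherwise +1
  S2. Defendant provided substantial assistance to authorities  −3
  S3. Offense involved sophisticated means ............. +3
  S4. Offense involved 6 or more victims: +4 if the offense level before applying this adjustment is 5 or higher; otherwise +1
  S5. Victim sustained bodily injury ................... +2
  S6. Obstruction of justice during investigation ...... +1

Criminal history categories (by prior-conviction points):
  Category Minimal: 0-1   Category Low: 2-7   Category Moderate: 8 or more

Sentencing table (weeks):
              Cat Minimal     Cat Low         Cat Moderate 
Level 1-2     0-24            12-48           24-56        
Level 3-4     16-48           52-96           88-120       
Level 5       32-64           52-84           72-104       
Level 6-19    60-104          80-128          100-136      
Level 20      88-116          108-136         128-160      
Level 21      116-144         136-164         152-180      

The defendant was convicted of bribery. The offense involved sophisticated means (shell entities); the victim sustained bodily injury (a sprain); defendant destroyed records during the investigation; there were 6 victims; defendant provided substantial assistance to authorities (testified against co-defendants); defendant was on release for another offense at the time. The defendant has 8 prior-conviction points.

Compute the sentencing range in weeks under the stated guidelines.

152-180 weeks

Base offense level for bribery: 19.
S1 applies (level before this adjustment is 19 ≥ 17, so +3): 19 + 3 = 22.
S2 applies: 22 − 3 = 19.
S3 applies: 19 + 3 = 22.
S4 applies (level before this adjustment is 22 ≥ 5, so +4): 22 + 4 = 26.
S5 applies: 26 + 2 = 28.
S6 applies: 28 + 1 = 29.
Level 29 exceeds the maximum of 21; capped at 21.
Final offense level: 21.
Criminal history: 8 prior points → Category Moderate (8+).
Level 21 falls in the 21 band.
Grid: Level 21 × Category Moderate = 152-180 weeks.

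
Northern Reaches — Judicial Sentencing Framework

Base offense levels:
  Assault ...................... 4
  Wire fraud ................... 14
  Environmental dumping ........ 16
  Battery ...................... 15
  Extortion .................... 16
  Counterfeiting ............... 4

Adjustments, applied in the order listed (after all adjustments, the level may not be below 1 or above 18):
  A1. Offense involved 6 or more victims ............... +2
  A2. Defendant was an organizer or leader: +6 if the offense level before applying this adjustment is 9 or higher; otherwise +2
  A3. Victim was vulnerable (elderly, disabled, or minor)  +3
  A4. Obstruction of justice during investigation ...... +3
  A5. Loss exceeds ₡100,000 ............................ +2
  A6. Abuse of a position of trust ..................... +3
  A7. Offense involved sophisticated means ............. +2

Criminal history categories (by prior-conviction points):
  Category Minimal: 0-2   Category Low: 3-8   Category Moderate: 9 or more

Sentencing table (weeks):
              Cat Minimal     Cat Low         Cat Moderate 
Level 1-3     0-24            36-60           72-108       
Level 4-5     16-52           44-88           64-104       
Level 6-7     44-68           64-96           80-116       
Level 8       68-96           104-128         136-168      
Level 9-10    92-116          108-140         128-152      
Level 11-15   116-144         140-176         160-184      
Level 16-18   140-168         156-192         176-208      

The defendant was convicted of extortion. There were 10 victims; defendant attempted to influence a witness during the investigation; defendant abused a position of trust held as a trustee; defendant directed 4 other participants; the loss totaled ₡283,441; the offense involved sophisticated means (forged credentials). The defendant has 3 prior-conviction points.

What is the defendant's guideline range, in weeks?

Base offense level for extortion: 16.
A1 applies: 16 + 2 = 18.
A2 applies (level before this adjustment is 18 ≥ 9, so +6): 18 + 6 = 24.
A3 does not apply.
A4 applies: 24 + 3 = 27.
A5 applies: 27 + 2 = 29.
A6 applies: 29 + 3 = 32.
A7 applies: 32 + 2 = 34.
Level 34 exceeds the maximum of 18; capped at 18.
Final offense level: 18.
Criminal history: 3 prior points → Category Low (3-8).
Level 18 falls in the 16-18 band.
Grid: Level 16-18 × Category Low = 156-192 weeks.

156-192 weeks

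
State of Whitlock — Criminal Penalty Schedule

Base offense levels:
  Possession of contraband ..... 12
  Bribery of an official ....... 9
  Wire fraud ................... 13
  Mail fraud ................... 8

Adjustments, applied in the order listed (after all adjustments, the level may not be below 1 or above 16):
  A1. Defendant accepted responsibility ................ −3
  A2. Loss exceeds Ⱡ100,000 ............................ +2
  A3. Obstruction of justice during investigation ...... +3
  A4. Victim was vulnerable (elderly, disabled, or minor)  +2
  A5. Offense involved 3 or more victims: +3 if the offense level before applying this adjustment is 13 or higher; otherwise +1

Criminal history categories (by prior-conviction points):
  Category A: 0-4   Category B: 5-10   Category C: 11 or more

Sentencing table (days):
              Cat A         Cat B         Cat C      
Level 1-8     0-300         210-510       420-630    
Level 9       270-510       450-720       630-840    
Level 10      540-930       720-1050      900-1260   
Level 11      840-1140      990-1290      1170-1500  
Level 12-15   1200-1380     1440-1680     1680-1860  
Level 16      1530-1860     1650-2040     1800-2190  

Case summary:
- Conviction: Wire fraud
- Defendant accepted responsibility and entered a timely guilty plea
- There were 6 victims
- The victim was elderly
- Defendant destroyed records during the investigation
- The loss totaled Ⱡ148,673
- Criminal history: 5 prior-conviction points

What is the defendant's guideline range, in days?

Base offense level for wire fraud: 13.
A1 applies: 13 − 3 = 10.
A2 applies: 10 + 2 = 12.
A3 applies: 12 + 3 = 15.
A4 applies: 15 + 2 = 17.
A5 applies (level before this adjustment is 17 ≥ 13, so +3): 17 + 3 = 20.
Level 20 exceeds the maximum of 16; capped at 16.
Final offense level: 16.
Criminal history: 5 prior points → Category B (5-10).
Level 16 falls in the 16 band.
Grid: Level 16 × Category B = 1650-2040 days.

1650-2040 days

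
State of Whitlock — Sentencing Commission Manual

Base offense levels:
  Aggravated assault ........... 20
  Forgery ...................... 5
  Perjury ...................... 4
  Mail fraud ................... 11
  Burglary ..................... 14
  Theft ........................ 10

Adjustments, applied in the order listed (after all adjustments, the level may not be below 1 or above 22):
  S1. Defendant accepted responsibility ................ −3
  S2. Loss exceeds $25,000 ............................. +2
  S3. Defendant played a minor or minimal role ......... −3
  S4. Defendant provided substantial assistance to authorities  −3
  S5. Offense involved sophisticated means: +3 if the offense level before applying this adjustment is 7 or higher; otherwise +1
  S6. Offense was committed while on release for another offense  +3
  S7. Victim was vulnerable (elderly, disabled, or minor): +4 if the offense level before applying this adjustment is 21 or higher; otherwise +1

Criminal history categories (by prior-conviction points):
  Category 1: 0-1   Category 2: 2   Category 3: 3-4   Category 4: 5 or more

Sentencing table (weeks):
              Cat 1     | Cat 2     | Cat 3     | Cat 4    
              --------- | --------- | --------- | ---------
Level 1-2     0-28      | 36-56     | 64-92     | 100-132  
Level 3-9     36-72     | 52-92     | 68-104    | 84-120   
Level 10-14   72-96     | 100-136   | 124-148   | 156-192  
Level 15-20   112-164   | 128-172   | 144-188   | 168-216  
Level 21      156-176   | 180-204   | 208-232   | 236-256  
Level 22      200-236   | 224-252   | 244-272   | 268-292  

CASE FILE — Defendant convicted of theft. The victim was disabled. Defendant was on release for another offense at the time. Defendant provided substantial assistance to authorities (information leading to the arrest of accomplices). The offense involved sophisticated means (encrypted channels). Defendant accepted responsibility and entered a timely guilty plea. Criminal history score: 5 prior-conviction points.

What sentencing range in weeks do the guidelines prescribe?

84-120 weeks

Base offense level for theft: 10.
S1 applies: 10 − 3 = 7.
S2 does not apply.
S4 applies: 7 − 3 = 4.
S5 applies (level before this adjustment is 4 < 7, so +1): 4 + 1 = 5.
S6 applies: 5 + 3 = 8.
S7 applies (level before this adjustment is 8 < 21, so +1): 8 + 1 = 9.
Final offense level: 9.
Criminal history: 5 prior points → Category 4 (5+).
Level 9 falls in the 3-9 band.
Grid: Level 3-9 × Category 4 = 84-120 weeks.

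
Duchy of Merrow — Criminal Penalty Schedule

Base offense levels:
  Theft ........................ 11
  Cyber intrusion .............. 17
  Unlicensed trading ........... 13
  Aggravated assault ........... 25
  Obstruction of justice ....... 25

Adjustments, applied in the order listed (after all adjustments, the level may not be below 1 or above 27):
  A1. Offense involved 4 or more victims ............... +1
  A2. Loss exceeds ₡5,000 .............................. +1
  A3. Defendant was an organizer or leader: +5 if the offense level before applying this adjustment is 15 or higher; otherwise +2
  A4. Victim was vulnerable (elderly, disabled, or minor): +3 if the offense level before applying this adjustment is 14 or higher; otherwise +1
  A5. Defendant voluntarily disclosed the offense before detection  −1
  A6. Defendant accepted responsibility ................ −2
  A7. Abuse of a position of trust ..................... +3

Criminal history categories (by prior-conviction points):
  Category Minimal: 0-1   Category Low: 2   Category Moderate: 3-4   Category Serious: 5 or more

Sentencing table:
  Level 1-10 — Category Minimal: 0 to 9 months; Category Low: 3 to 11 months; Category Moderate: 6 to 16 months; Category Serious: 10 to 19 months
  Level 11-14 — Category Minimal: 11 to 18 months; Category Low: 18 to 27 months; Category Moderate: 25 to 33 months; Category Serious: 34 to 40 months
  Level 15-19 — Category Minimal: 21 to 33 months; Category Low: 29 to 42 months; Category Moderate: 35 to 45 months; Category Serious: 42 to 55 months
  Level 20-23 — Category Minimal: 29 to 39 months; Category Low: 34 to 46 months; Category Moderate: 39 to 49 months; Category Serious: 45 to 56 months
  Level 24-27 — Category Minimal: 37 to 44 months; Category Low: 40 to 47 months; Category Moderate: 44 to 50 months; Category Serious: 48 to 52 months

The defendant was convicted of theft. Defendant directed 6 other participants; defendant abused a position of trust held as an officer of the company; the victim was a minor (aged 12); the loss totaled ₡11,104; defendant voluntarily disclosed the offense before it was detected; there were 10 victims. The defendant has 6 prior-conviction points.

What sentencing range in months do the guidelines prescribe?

45-56 months

Base offense level for theft: 11.
A1 applies: 11 + 1 = 12.
A2 applies: 12 + 1 = 13.
A3 applies (level before this adjustment is 13 < 15, so +2): 13 + 2 = 15.
A4 applies (level before this adjustment is 15 ≥ 14, so +3): 15 + 3 = 18.
A5 applies: 18 − 1 = 17.
A6 does not apply.
A7 applies: 17 + 3 = 20.
Final offense level: 20.
Criminal history: 6 prior points → Category Serious (5+).
Level 20 falls in the 20-23 band.
Grid: Level 20-23 × Category Serious = 45-56 months.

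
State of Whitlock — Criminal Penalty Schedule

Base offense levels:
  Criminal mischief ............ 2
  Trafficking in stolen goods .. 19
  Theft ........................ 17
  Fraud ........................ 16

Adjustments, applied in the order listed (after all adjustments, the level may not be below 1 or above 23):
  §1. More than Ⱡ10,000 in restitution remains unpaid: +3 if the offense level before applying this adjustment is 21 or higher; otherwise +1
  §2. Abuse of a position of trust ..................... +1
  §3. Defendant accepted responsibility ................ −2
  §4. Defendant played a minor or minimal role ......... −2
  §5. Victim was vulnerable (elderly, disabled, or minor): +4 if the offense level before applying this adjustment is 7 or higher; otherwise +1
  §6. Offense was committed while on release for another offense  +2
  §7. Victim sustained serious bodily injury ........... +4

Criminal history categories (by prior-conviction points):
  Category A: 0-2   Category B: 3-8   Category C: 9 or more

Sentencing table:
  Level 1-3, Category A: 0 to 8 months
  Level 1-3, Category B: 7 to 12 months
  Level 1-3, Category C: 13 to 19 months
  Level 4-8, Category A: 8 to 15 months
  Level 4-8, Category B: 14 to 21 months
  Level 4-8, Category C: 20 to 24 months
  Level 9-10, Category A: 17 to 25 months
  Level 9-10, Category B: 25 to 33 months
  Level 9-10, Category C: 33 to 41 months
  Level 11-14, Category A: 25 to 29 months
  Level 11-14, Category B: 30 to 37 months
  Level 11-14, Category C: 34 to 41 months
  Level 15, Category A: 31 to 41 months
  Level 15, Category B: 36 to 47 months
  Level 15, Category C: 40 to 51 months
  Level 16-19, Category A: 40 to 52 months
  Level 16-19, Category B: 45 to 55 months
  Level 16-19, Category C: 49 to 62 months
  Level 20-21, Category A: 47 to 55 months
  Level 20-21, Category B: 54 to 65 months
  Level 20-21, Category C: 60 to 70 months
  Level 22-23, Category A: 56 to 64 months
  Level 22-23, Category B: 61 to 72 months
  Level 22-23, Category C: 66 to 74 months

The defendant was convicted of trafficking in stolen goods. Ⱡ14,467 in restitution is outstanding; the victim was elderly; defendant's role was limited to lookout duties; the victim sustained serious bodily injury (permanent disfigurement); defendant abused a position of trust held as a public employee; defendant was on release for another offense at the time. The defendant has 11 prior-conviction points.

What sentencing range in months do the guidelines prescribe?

Base offense level for trafficking in stolen goods: 19.
§1 applies (level before this adjustment is 19 < 21, so +1): 19 + 1 = 20.
§2 applies: 20 + 1 = 21.
§3 does not apply.
§4 applies: 21 − 2 = 19.
§5 applies (level before this adjustment is 19 ≥ 7, so +4): 19 + 4 = 23.
§6 applies: 23 + 2 = 25.
§7 applies: 25 + 4 = 29.
Level 29 exceeds the maximum of 23; capped at 23.
Final offense level: 23.
Criminal history: 11 prior points → Category C (9+).
Level 23 falls in the 22-23 band.
Grid: Level 22-23 × Category C = 66-74 months.

66-74 months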